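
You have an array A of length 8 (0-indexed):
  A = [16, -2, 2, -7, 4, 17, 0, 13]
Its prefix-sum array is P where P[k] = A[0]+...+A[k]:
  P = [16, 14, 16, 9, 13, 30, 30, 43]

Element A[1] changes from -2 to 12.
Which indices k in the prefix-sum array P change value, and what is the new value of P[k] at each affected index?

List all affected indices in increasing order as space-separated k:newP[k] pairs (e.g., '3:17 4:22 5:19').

P[k] = A[0] + ... + A[k]
P[k] includes A[1] iff k >= 1
Affected indices: 1, 2, ..., 7; delta = 14
  P[1]: 14 + 14 = 28
  P[2]: 16 + 14 = 30
  P[3]: 9 + 14 = 23
  P[4]: 13 + 14 = 27
  P[5]: 30 + 14 = 44
  P[6]: 30 + 14 = 44
  P[7]: 43 + 14 = 57

Answer: 1:28 2:30 3:23 4:27 5:44 6:44 7:57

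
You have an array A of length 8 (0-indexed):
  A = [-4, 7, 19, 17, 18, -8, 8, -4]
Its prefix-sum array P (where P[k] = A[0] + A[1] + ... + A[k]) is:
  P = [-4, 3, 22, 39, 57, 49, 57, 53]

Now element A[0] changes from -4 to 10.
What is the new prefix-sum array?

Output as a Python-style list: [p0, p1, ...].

Answer: [10, 17, 36, 53, 71, 63, 71, 67]

Derivation:
Change: A[0] -4 -> 10, delta = 14
P[k] for k < 0: unchanged (A[0] not included)
P[k] for k >= 0: shift by delta = 14
  P[0] = -4 + 14 = 10
  P[1] = 3 + 14 = 17
  P[2] = 22 + 14 = 36
  P[3] = 39 + 14 = 53
  P[4] = 57 + 14 = 71
  P[5] = 49 + 14 = 63
  P[6] = 57 + 14 = 71
  P[7] = 53 + 14 = 67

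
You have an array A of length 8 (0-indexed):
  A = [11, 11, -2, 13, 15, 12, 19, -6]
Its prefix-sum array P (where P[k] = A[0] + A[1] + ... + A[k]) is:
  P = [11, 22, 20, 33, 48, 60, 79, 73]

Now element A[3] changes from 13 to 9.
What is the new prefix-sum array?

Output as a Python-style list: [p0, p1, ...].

Answer: [11, 22, 20, 29, 44, 56, 75, 69]

Derivation:
Change: A[3] 13 -> 9, delta = -4
P[k] for k < 3: unchanged (A[3] not included)
P[k] for k >= 3: shift by delta = -4
  P[0] = 11 + 0 = 11
  P[1] = 22 + 0 = 22
  P[2] = 20 + 0 = 20
  P[3] = 33 + -4 = 29
  P[4] = 48 + -4 = 44
  P[5] = 60 + -4 = 56
  P[6] = 79 + -4 = 75
  P[7] = 73 + -4 = 69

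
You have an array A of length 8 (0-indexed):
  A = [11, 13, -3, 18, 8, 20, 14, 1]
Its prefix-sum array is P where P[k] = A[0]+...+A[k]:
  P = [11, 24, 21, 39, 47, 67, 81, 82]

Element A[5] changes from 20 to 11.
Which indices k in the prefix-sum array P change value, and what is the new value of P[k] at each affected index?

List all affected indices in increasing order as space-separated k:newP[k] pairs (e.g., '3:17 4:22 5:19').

Answer: 5:58 6:72 7:73

Derivation:
P[k] = A[0] + ... + A[k]
P[k] includes A[5] iff k >= 5
Affected indices: 5, 6, ..., 7; delta = -9
  P[5]: 67 + -9 = 58
  P[6]: 81 + -9 = 72
  P[7]: 82 + -9 = 73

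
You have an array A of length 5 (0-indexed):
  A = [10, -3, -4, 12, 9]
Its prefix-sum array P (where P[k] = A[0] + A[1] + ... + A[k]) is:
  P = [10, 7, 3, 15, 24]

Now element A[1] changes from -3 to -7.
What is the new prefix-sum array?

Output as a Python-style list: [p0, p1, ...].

Change: A[1] -3 -> -7, delta = -4
P[k] for k < 1: unchanged (A[1] not included)
P[k] for k >= 1: shift by delta = -4
  P[0] = 10 + 0 = 10
  P[1] = 7 + -4 = 3
  P[2] = 3 + -4 = -1
  P[3] = 15 + -4 = 11
  P[4] = 24 + -4 = 20

Answer: [10, 3, -1, 11, 20]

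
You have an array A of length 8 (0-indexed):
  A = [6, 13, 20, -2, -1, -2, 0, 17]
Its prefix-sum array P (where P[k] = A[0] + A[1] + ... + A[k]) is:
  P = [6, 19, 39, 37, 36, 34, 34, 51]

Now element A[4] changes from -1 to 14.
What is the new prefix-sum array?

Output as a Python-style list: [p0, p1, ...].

Answer: [6, 19, 39, 37, 51, 49, 49, 66]

Derivation:
Change: A[4] -1 -> 14, delta = 15
P[k] for k < 4: unchanged (A[4] not included)
P[k] for k >= 4: shift by delta = 15
  P[0] = 6 + 0 = 6
  P[1] = 19 + 0 = 19
  P[2] = 39 + 0 = 39
  P[3] = 37 + 0 = 37
  P[4] = 36 + 15 = 51
  P[5] = 34 + 15 = 49
  P[6] = 34 + 15 = 49
  P[7] = 51 + 15 = 66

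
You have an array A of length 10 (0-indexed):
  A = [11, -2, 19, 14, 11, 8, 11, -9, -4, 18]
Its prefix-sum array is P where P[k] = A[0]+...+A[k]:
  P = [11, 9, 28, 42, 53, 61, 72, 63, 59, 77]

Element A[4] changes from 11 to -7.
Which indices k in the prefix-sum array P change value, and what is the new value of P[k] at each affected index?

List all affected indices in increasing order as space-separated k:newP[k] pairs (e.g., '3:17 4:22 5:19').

P[k] = A[0] + ... + A[k]
P[k] includes A[4] iff k >= 4
Affected indices: 4, 5, ..., 9; delta = -18
  P[4]: 53 + -18 = 35
  P[5]: 61 + -18 = 43
  P[6]: 72 + -18 = 54
  P[7]: 63 + -18 = 45
  P[8]: 59 + -18 = 41
  P[9]: 77 + -18 = 59

Answer: 4:35 5:43 6:54 7:45 8:41 9:59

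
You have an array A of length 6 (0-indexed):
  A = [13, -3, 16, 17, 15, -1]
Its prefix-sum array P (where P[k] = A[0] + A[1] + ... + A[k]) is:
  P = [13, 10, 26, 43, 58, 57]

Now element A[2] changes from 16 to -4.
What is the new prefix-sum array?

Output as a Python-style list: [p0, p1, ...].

Answer: [13, 10, 6, 23, 38, 37]

Derivation:
Change: A[2] 16 -> -4, delta = -20
P[k] for k < 2: unchanged (A[2] not included)
P[k] for k >= 2: shift by delta = -20
  P[0] = 13 + 0 = 13
  P[1] = 10 + 0 = 10
  P[2] = 26 + -20 = 6
  P[3] = 43 + -20 = 23
  P[4] = 58 + -20 = 38
  P[5] = 57 + -20 = 37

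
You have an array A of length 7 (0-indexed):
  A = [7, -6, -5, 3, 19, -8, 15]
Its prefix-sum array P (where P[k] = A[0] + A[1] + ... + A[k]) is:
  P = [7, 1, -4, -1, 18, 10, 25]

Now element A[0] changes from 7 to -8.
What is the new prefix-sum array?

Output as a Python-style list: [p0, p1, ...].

Answer: [-8, -14, -19, -16, 3, -5, 10]

Derivation:
Change: A[0] 7 -> -8, delta = -15
P[k] for k < 0: unchanged (A[0] not included)
P[k] for k >= 0: shift by delta = -15
  P[0] = 7 + -15 = -8
  P[1] = 1 + -15 = -14
  P[2] = -4 + -15 = -19
  P[3] = -1 + -15 = -16
  P[4] = 18 + -15 = 3
  P[5] = 10 + -15 = -5
  P[6] = 25 + -15 = 10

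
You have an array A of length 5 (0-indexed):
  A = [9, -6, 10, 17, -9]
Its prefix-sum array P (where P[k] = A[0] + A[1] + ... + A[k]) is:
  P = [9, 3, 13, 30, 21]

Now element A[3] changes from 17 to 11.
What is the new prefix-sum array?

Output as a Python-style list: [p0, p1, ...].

Answer: [9, 3, 13, 24, 15]

Derivation:
Change: A[3] 17 -> 11, delta = -6
P[k] for k < 3: unchanged (A[3] not included)
P[k] for k >= 3: shift by delta = -6
  P[0] = 9 + 0 = 9
  P[1] = 3 + 0 = 3
  P[2] = 13 + 0 = 13
  P[3] = 30 + -6 = 24
  P[4] = 21 + -6 = 15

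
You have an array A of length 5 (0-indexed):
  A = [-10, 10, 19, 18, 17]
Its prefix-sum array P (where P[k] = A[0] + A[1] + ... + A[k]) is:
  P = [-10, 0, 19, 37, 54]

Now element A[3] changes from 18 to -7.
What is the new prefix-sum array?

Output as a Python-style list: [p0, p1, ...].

Change: A[3] 18 -> -7, delta = -25
P[k] for k < 3: unchanged (A[3] not included)
P[k] for k >= 3: shift by delta = -25
  P[0] = -10 + 0 = -10
  P[1] = 0 + 0 = 0
  P[2] = 19 + 0 = 19
  P[3] = 37 + -25 = 12
  P[4] = 54 + -25 = 29

Answer: [-10, 0, 19, 12, 29]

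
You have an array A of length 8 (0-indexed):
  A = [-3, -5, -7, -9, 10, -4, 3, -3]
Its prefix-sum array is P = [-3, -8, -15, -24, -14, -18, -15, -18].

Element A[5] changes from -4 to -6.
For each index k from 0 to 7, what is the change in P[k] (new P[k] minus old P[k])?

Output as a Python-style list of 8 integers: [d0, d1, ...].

Element change: A[5] -4 -> -6, delta = -2
For k < 5: P[k] unchanged, delta_P[k] = 0
For k >= 5: P[k] shifts by exactly -2
Delta array: [0, 0, 0, 0, 0, -2, -2, -2]

Answer: [0, 0, 0, 0, 0, -2, -2, -2]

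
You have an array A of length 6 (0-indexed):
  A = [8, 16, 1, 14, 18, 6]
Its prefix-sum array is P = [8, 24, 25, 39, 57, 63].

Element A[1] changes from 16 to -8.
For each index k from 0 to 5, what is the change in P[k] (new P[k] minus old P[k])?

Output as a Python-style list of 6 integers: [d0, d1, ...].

Element change: A[1] 16 -> -8, delta = -24
For k < 1: P[k] unchanged, delta_P[k] = 0
For k >= 1: P[k] shifts by exactly -24
Delta array: [0, -24, -24, -24, -24, -24]

Answer: [0, -24, -24, -24, -24, -24]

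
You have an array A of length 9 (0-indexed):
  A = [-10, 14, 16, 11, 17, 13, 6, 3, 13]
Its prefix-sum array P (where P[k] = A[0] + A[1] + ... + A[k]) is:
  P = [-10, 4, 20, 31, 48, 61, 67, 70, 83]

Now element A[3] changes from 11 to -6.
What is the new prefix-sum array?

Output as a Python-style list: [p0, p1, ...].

Answer: [-10, 4, 20, 14, 31, 44, 50, 53, 66]

Derivation:
Change: A[3] 11 -> -6, delta = -17
P[k] for k < 3: unchanged (A[3] not included)
P[k] for k >= 3: shift by delta = -17
  P[0] = -10 + 0 = -10
  P[1] = 4 + 0 = 4
  P[2] = 20 + 0 = 20
  P[3] = 31 + -17 = 14
  P[4] = 48 + -17 = 31
  P[5] = 61 + -17 = 44
  P[6] = 67 + -17 = 50
  P[7] = 70 + -17 = 53
  P[8] = 83 + -17 = 66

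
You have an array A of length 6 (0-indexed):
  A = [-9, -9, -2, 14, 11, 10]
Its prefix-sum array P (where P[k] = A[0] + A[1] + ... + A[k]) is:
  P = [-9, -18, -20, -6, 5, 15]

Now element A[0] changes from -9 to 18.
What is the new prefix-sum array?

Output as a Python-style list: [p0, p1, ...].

Answer: [18, 9, 7, 21, 32, 42]

Derivation:
Change: A[0] -9 -> 18, delta = 27
P[k] for k < 0: unchanged (A[0] not included)
P[k] for k >= 0: shift by delta = 27
  P[0] = -9 + 27 = 18
  P[1] = -18 + 27 = 9
  P[2] = -20 + 27 = 7
  P[3] = -6 + 27 = 21
  P[4] = 5 + 27 = 32
  P[5] = 15 + 27 = 42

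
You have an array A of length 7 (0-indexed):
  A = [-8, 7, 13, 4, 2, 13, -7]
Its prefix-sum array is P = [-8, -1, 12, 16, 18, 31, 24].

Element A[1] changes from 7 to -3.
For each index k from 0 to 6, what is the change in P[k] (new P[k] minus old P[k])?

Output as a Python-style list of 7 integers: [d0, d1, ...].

Answer: [0, -10, -10, -10, -10, -10, -10]

Derivation:
Element change: A[1] 7 -> -3, delta = -10
For k < 1: P[k] unchanged, delta_P[k] = 0
For k >= 1: P[k] shifts by exactly -10
Delta array: [0, -10, -10, -10, -10, -10, -10]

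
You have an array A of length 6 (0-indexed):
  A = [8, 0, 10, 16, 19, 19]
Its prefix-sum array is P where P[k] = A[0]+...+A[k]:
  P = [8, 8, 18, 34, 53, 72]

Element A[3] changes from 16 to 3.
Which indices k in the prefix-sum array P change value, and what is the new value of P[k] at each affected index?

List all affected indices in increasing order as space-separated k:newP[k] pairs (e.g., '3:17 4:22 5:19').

Answer: 3:21 4:40 5:59

Derivation:
P[k] = A[0] + ... + A[k]
P[k] includes A[3] iff k >= 3
Affected indices: 3, 4, ..., 5; delta = -13
  P[3]: 34 + -13 = 21
  P[4]: 53 + -13 = 40
  P[5]: 72 + -13 = 59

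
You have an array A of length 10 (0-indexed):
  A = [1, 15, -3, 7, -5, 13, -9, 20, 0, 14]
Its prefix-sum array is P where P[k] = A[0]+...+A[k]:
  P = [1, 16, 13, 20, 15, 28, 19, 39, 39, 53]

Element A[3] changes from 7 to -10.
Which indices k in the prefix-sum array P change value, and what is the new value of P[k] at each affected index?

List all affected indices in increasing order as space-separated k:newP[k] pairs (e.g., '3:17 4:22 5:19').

P[k] = A[0] + ... + A[k]
P[k] includes A[3] iff k >= 3
Affected indices: 3, 4, ..., 9; delta = -17
  P[3]: 20 + -17 = 3
  P[4]: 15 + -17 = -2
  P[5]: 28 + -17 = 11
  P[6]: 19 + -17 = 2
  P[7]: 39 + -17 = 22
  P[8]: 39 + -17 = 22
  P[9]: 53 + -17 = 36

Answer: 3:3 4:-2 5:11 6:2 7:22 8:22 9:36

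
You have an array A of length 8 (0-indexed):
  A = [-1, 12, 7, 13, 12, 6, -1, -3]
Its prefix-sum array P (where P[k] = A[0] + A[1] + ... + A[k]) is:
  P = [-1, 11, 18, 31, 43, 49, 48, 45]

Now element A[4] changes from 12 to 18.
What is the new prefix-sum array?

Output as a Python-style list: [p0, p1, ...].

Change: A[4] 12 -> 18, delta = 6
P[k] for k < 4: unchanged (A[4] not included)
P[k] for k >= 4: shift by delta = 6
  P[0] = -1 + 0 = -1
  P[1] = 11 + 0 = 11
  P[2] = 18 + 0 = 18
  P[3] = 31 + 0 = 31
  P[4] = 43 + 6 = 49
  P[5] = 49 + 6 = 55
  P[6] = 48 + 6 = 54
  P[7] = 45 + 6 = 51

Answer: [-1, 11, 18, 31, 49, 55, 54, 51]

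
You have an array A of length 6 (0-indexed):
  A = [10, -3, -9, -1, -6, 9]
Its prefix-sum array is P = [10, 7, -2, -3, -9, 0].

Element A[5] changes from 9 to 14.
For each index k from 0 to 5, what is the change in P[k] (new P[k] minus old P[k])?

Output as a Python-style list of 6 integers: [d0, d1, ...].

Element change: A[5] 9 -> 14, delta = 5
For k < 5: P[k] unchanged, delta_P[k] = 0
For k >= 5: P[k] shifts by exactly 5
Delta array: [0, 0, 0, 0, 0, 5]

Answer: [0, 0, 0, 0, 0, 5]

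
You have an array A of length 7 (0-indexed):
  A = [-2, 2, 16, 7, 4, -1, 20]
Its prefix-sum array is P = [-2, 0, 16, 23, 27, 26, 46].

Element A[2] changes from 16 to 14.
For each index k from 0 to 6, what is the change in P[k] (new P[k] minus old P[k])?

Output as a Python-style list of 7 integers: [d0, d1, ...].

Element change: A[2] 16 -> 14, delta = -2
For k < 2: P[k] unchanged, delta_P[k] = 0
For k >= 2: P[k] shifts by exactly -2
Delta array: [0, 0, -2, -2, -2, -2, -2]

Answer: [0, 0, -2, -2, -2, -2, -2]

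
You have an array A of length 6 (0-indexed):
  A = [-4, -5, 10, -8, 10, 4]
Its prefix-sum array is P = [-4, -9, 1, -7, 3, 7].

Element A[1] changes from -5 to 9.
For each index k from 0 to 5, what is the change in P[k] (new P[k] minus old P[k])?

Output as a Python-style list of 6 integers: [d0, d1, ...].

Element change: A[1] -5 -> 9, delta = 14
For k < 1: P[k] unchanged, delta_P[k] = 0
For k >= 1: P[k] shifts by exactly 14
Delta array: [0, 14, 14, 14, 14, 14]

Answer: [0, 14, 14, 14, 14, 14]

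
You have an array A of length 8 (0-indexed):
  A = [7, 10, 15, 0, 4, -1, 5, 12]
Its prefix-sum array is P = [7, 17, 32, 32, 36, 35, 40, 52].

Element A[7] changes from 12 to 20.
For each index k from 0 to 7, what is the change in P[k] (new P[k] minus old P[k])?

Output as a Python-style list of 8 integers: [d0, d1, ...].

Element change: A[7] 12 -> 20, delta = 8
For k < 7: P[k] unchanged, delta_P[k] = 0
For k >= 7: P[k] shifts by exactly 8
Delta array: [0, 0, 0, 0, 0, 0, 0, 8]

Answer: [0, 0, 0, 0, 0, 0, 0, 8]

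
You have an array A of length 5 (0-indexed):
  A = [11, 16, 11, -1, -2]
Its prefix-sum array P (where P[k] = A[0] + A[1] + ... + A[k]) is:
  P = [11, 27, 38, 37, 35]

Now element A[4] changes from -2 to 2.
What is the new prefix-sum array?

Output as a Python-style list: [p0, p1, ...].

Answer: [11, 27, 38, 37, 39]

Derivation:
Change: A[4] -2 -> 2, delta = 4
P[k] for k < 4: unchanged (A[4] not included)
P[k] for k >= 4: shift by delta = 4
  P[0] = 11 + 0 = 11
  P[1] = 27 + 0 = 27
  P[2] = 38 + 0 = 38
  P[3] = 37 + 0 = 37
  P[4] = 35 + 4 = 39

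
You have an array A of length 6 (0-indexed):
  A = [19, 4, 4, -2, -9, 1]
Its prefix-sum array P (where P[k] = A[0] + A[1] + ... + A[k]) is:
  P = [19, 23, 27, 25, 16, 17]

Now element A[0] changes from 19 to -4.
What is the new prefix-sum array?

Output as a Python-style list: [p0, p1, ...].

Change: A[0] 19 -> -4, delta = -23
P[k] for k < 0: unchanged (A[0] not included)
P[k] for k >= 0: shift by delta = -23
  P[0] = 19 + -23 = -4
  P[1] = 23 + -23 = 0
  P[2] = 27 + -23 = 4
  P[3] = 25 + -23 = 2
  P[4] = 16 + -23 = -7
  P[5] = 17 + -23 = -6

Answer: [-4, 0, 4, 2, -7, -6]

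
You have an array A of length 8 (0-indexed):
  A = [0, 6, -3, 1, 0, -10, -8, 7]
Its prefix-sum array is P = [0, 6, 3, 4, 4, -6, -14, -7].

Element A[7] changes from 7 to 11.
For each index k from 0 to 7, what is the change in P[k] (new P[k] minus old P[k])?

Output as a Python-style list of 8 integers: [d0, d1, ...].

Answer: [0, 0, 0, 0, 0, 0, 0, 4]

Derivation:
Element change: A[7] 7 -> 11, delta = 4
For k < 7: P[k] unchanged, delta_P[k] = 0
For k >= 7: P[k] shifts by exactly 4
Delta array: [0, 0, 0, 0, 0, 0, 0, 4]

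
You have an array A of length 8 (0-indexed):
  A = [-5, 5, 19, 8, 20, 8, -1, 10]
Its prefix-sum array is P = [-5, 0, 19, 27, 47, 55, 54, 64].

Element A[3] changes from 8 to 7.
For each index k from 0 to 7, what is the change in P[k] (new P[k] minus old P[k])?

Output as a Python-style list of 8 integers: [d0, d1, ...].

Answer: [0, 0, 0, -1, -1, -1, -1, -1]

Derivation:
Element change: A[3] 8 -> 7, delta = -1
For k < 3: P[k] unchanged, delta_P[k] = 0
For k >= 3: P[k] shifts by exactly -1
Delta array: [0, 0, 0, -1, -1, -1, -1, -1]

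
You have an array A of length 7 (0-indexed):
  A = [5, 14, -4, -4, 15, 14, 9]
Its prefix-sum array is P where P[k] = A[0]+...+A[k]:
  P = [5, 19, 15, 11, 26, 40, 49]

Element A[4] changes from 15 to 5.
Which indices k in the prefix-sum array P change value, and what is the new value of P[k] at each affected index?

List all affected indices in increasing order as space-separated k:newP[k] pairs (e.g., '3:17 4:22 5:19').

P[k] = A[0] + ... + A[k]
P[k] includes A[4] iff k >= 4
Affected indices: 4, 5, ..., 6; delta = -10
  P[4]: 26 + -10 = 16
  P[5]: 40 + -10 = 30
  P[6]: 49 + -10 = 39

Answer: 4:16 5:30 6:39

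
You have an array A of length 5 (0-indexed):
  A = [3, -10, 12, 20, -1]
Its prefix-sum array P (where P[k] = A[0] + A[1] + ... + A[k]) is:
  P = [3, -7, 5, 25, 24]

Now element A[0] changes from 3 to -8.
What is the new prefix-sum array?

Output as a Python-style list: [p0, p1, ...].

Answer: [-8, -18, -6, 14, 13]

Derivation:
Change: A[0] 3 -> -8, delta = -11
P[k] for k < 0: unchanged (A[0] not included)
P[k] for k >= 0: shift by delta = -11
  P[0] = 3 + -11 = -8
  P[1] = -7 + -11 = -18
  P[2] = 5 + -11 = -6
  P[3] = 25 + -11 = 14
  P[4] = 24 + -11 = 13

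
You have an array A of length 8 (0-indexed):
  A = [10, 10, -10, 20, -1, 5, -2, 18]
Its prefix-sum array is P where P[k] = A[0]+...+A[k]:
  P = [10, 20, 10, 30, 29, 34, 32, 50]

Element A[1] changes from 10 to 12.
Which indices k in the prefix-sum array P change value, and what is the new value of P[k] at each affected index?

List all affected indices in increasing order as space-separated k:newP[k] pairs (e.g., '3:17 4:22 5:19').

Answer: 1:22 2:12 3:32 4:31 5:36 6:34 7:52

Derivation:
P[k] = A[0] + ... + A[k]
P[k] includes A[1] iff k >= 1
Affected indices: 1, 2, ..., 7; delta = 2
  P[1]: 20 + 2 = 22
  P[2]: 10 + 2 = 12
  P[3]: 30 + 2 = 32
  P[4]: 29 + 2 = 31
  P[5]: 34 + 2 = 36
  P[6]: 32 + 2 = 34
  P[7]: 50 + 2 = 52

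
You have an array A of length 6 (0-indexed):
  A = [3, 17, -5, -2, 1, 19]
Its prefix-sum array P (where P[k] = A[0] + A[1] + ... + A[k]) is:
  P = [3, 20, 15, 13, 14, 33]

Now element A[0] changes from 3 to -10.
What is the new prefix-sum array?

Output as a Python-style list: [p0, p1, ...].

Answer: [-10, 7, 2, 0, 1, 20]

Derivation:
Change: A[0] 3 -> -10, delta = -13
P[k] for k < 0: unchanged (A[0] not included)
P[k] for k >= 0: shift by delta = -13
  P[0] = 3 + -13 = -10
  P[1] = 20 + -13 = 7
  P[2] = 15 + -13 = 2
  P[3] = 13 + -13 = 0
  P[4] = 14 + -13 = 1
  P[5] = 33 + -13 = 20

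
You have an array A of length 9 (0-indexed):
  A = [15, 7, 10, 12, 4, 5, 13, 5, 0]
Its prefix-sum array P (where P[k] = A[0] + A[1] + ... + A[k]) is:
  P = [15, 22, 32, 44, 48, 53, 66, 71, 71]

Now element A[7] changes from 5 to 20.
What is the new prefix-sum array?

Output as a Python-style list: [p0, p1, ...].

Change: A[7] 5 -> 20, delta = 15
P[k] for k < 7: unchanged (A[7] not included)
P[k] for k >= 7: shift by delta = 15
  P[0] = 15 + 0 = 15
  P[1] = 22 + 0 = 22
  P[2] = 32 + 0 = 32
  P[3] = 44 + 0 = 44
  P[4] = 48 + 0 = 48
  P[5] = 53 + 0 = 53
  P[6] = 66 + 0 = 66
  P[7] = 71 + 15 = 86
  P[8] = 71 + 15 = 86

Answer: [15, 22, 32, 44, 48, 53, 66, 86, 86]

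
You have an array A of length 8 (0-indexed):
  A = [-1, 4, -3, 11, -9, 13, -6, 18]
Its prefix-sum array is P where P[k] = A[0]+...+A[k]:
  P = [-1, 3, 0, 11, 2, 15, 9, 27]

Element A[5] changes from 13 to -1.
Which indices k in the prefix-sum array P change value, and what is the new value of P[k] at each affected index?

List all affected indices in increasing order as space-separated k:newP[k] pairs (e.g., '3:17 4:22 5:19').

Answer: 5:1 6:-5 7:13

Derivation:
P[k] = A[0] + ... + A[k]
P[k] includes A[5] iff k >= 5
Affected indices: 5, 6, ..., 7; delta = -14
  P[5]: 15 + -14 = 1
  P[6]: 9 + -14 = -5
  P[7]: 27 + -14 = 13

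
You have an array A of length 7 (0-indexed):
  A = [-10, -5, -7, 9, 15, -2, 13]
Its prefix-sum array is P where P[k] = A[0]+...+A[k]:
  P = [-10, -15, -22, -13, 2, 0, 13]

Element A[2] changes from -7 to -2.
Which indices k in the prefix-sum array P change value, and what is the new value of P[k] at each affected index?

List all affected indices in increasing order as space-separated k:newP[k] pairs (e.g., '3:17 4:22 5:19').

P[k] = A[0] + ... + A[k]
P[k] includes A[2] iff k >= 2
Affected indices: 2, 3, ..., 6; delta = 5
  P[2]: -22 + 5 = -17
  P[3]: -13 + 5 = -8
  P[4]: 2 + 5 = 7
  P[5]: 0 + 5 = 5
  P[6]: 13 + 5 = 18

Answer: 2:-17 3:-8 4:7 5:5 6:18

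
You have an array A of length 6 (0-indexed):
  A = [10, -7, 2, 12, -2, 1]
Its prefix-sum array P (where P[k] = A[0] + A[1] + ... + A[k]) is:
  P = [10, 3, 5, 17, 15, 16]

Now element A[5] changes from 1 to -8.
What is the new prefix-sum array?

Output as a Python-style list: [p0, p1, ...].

Change: A[5] 1 -> -8, delta = -9
P[k] for k < 5: unchanged (A[5] not included)
P[k] for k >= 5: shift by delta = -9
  P[0] = 10 + 0 = 10
  P[1] = 3 + 0 = 3
  P[2] = 5 + 0 = 5
  P[3] = 17 + 0 = 17
  P[4] = 15 + 0 = 15
  P[5] = 16 + -9 = 7

Answer: [10, 3, 5, 17, 15, 7]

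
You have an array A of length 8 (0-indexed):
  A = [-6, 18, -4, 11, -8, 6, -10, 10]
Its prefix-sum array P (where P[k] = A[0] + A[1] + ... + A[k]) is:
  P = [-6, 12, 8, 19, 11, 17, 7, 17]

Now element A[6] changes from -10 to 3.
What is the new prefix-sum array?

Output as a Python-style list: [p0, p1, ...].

Change: A[6] -10 -> 3, delta = 13
P[k] for k < 6: unchanged (A[6] not included)
P[k] for k >= 6: shift by delta = 13
  P[0] = -6 + 0 = -6
  P[1] = 12 + 0 = 12
  P[2] = 8 + 0 = 8
  P[3] = 19 + 0 = 19
  P[4] = 11 + 0 = 11
  P[5] = 17 + 0 = 17
  P[6] = 7 + 13 = 20
  P[7] = 17 + 13 = 30

Answer: [-6, 12, 8, 19, 11, 17, 20, 30]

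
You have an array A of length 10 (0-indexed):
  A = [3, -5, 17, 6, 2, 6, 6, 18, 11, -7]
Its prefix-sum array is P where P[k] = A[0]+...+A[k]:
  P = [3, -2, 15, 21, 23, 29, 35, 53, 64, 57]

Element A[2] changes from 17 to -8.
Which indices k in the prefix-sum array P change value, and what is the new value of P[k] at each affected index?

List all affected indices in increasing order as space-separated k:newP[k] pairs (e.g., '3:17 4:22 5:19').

P[k] = A[0] + ... + A[k]
P[k] includes A[2] iff k >= 2
Affected indices: 2, 3, ..., 9; delta = -25
  P[2]: 15 + -25 = -10
  P[3]: 21 + -25 = -4
  P[4]: 23 + -25 = -2
  P[5]: 29 + -25 = 4
  P[6]: 35 + -25 = 10
  P[7]: 53 + -25 = 28
  P[8]: 64 + -25 = 39
  P[9]: 57 + -25 = 32

Answer: 2:-10 3:-4 4:-2 5:4 6:10 7:28 8:39 9:32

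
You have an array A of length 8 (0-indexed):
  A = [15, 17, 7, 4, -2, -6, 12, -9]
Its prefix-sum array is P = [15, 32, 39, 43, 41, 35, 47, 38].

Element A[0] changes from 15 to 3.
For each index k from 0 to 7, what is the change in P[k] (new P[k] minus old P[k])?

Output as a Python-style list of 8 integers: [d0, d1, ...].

Answer: [-12, -12, -12, -12, -12, -12, -12, -12]

Derivation:
Element change: A[0] 15 -> 3, delta = -12
For k < 0: P[k] unchanged, delta_P[k] = 0
For k >= 0: P[k] shifts by exactly -12
Delta array: [-12, -12, -12, -12, -12, -12, -12, -12]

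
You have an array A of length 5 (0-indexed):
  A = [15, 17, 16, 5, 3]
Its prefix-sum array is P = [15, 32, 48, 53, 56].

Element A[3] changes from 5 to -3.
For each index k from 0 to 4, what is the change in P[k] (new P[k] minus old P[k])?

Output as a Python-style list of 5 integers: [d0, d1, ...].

Element change: A[3] 5 -> -3, delta = -8
For k < 3: P[k] unchanged, delta_P[k] = 0
For k >= 3: P[k] shifts by exactly -8
Delta array: [0, 0, 0, -8, -8]

Answer: [0, 0, 0, -8, -8]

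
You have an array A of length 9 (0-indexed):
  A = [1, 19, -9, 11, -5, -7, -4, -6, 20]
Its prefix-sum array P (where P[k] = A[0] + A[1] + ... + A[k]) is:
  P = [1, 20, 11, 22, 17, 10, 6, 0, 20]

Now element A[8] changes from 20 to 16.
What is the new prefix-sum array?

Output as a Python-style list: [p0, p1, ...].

Change: A[8] 20 -> 16, delta = -4
P[k] for k < 8: unchanged (A[8] not included)
P[k] for k >= 8: shift by delta = -4
  P[0] = 1 + 0 = 1
  P[1] = 20 + 0 = 20
  P[2] = 11 + 0 = 11
  P[3] = 22 + 0 = 22
  P[4] = 17 + 0 = 17
  P[5] = 10 + 0 = 10
  P[6] = 6 + 0 = 6
  P[7] = 0 + 0 = 0
  P[8] = 20 + -4 = 16

Answer: [1, 20, 11, 22, 17, 10, 6, 0, 16]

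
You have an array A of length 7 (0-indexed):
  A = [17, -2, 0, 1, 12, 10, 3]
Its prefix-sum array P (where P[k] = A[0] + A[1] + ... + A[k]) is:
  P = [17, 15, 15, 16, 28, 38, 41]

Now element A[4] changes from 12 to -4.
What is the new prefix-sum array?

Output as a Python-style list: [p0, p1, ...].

Answer: [17, 15, 15, 16, 12, 22, 25]

Derivation:
Change: A[4] 12 -> -4, delta = -16
P[k] for k < 4: unchanged (A[4] not included)
P[k] for k >= 4: shift by delta = -16
  P[0] = 17 + 0 = 17
  P[1] = 15 + 0 = 15
  P[2] = 15 + 0 = 15
  P[3] = 16 + 0 = 16
  P[4] = 28 + -16 = 12
  P[5] = 38 + -16 = 22
  P[6] = 41 + -16 = 25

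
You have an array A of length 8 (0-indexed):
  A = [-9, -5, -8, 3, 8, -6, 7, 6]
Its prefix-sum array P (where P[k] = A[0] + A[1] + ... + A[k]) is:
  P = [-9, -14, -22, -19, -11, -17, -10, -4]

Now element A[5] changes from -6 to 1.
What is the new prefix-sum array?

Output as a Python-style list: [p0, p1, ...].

Answer: [-9, -14, -22, -19, -11, -10, -3, 3]

Derivation:
Change: A[5] -6 -> 1, delta = 7
P[k] for k < 5: unchanged (A[5] not included)
P[k] for k >= 5: shift by delta = 7
  P[0] = -9 + 0 = -9
  P[1] = -14 + 0 = -14
  P[2] = -22 + 0 = -22
  P[3] = -19 + 0 = -19
  P[4] = -11 + 0 = -11
  P[5] = -17 + 7 = -10
  P[6] = -10 + 7 = -3
  P[7] = -4 + 7 = 3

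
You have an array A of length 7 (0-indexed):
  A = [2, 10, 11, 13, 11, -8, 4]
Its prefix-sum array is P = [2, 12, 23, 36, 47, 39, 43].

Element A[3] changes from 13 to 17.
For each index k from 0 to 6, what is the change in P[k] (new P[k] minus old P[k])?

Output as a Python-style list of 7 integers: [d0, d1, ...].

Element change: A[3] 13 -> 17, delta = 4
For k < 3: P[k] unchanged, delta_P[k] = 0
For k >= 3: P[k] shifts by exactly 4
Delta array: [0, 0, 0, 4, 4, 4, 4]

Answer: [0, 0, 0, 4, 4, 4, 4]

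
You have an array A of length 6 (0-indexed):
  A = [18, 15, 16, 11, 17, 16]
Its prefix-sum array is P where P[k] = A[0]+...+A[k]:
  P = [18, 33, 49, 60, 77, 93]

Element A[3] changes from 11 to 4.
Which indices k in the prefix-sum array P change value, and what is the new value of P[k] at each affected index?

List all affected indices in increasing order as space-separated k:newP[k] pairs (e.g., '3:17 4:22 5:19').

P[k] = A[0] + ... + A[k]
P[k] includes A[3] iff k >= 3
Affected indices: 3, 4, ..., 5; delta = -7
  P[3]: 60 + -7 = 53
  P[4]: 77 + -7 = 70
  P[5]: 93 + -7 = 86

Answer: 3:53 4:70 5:86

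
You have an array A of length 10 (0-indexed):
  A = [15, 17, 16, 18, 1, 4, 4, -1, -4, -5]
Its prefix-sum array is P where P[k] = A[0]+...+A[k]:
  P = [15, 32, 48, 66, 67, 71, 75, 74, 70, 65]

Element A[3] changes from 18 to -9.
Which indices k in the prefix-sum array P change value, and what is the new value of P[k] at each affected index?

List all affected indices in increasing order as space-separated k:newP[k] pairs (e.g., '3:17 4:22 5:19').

P[k] = A[0] + ... + A[k]
P[k] includes A[3] iff k >= 3
Affected indices: 3, 4, ..., 9; delta = -27
  P[3]: 66 + -27 = 39
  P[4]: 67 + -27 = 40
  P[5]: 71 + -27 = 44
  P[6]: 75 + -27 = 48
  P[7]: 74 + -27 = 47
  P[8]: 70 + -27 = 43
  P[9]: 65 + -27 = 38

Answer: 3:39 4:40 5:44 6:48 7:47 8:43 9:38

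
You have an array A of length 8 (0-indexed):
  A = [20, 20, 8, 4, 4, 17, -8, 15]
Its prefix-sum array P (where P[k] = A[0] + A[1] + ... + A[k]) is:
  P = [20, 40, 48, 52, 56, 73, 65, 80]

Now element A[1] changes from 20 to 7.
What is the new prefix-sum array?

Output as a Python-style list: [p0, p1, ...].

Answer: [20, 27, 35, 39, 43, 60, 52, 67]

Derivation:
Change: A[1] 20 -> 7, delta = -13
P[k] for k < 1: unchanged (A[1] not included)
P[k] for k >= 1: shift by delta = -13
  P[0] = 20 + 0 = 20
  P[1] = 40 + -13 = 27
  P[2] = 48 + -13 = 35
  P[3] = 52 + -13 = 39
  P[4] = 56 + -13 = 43
  P[5] = 73 + -13 = 60
  P[6] = 65 + -13 = 52
  P[7] = 80 + -13 = 67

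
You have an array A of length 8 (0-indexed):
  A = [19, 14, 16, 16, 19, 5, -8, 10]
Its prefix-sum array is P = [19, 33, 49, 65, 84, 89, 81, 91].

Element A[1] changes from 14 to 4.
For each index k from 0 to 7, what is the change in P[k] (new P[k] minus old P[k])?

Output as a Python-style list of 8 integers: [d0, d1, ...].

Answer: [0, -10, -10, -10, -10, -10, -10, -10]

Derivation:
Element change: A[1] 14 -> 4, delta = -10
For k < 1: P[k] unchanged, delta_P[k] = 0
For k >= 1: P[k] shifts by exactly -10
Delta array: [0, -10, -10, -10, -10, -10, -10, -10]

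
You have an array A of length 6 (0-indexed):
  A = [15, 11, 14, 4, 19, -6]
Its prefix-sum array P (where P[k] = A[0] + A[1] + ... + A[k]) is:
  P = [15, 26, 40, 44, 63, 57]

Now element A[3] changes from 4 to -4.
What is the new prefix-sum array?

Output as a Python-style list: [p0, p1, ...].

Change: A[3] 4 -> -4, delta = -8
P[k] for k < 3: unchanged (A[3] not included)
P[k] for k >= 3: shift by delta = -8
  P[0] = 15 + 0 = 15
  P[1] = 26 + 0 = 26
  P[2] = 40 + 0 = 40
  P[3] = 44 + -8 = 36
  P[4] = 63 + -8 = 55
  P[5] = 57 + -8 = 49

Answer: [15, 26, 40, 36, 55, 49]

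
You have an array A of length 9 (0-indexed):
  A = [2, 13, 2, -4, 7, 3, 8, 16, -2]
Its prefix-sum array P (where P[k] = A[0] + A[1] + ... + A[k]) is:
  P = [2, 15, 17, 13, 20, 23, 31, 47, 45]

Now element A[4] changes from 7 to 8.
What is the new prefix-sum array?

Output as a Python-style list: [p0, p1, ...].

Answer: [2, 15, 17, 13, 21, 24, 32, 48, 46]

Derivation:
Change: A[4] 7 -> 8, delta = 1
P[k] for k < 4: unchanged (A[4] not included)
P[k] for k >= 4: shift by delta = 1
  P[0] = 2 + 0 = 2
  P[1] = 15 + 0 = 15
  P[2] = 17 + 0 = 17
  P[3] = 13 + 0 = 13
  P[4] = 20 + 1 = 21
  P[5] = 23 + 1 = 24
  P[6] = 31 + 1 = 32
  P[7] = 47 + 1 = 48
  P[8] = 45 + 1 = 46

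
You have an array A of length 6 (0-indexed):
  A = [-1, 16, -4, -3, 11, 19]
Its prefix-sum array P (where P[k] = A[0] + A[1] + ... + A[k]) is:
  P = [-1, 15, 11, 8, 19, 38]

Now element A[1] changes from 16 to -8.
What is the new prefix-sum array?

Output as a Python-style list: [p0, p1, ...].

Answer: [-1, -9, -13, -16, -5, 14]

Derivation:
Change: A[1] 16 -> -8, delta = -24
P[k] for k < 1: unchanged (A[1] not included)
P[k] for k >= 1: shift by delta = -24
  P[0] = -1 + 0 = -1
  P[1] = 15 + -24 = -9
  P[2] = 11 + -24 = -13
  P[3] = 8 + -24 = -16
  P[4] = 19 + -24 = -5
  P[5] = 38 + -24 = 14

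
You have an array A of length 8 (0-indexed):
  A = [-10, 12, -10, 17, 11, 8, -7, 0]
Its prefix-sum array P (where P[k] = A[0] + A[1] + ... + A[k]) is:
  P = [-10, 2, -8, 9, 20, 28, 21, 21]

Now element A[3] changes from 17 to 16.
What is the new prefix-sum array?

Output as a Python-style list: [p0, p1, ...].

Answer: [-10, 2, -8, 8, 19, 27, 20, 20]

Derivation:
Change: A[3] 17 -> 16, delta = -1
P[k] for k < 3: unchanged (A[3] not included)
P[k] for k >= 3: shift by delta = -1
  P[0] = -10 + 0 = -10
  P[1] = 2 + 0 = 2
  P[2] = -8 + 0 = -8
  P[3] = 9 + -1 = 8
  P[4] = 20 + -1 = 19
  P[5] = 28 + -1 = 27
  P[6] = 21 + -1 = 20
  P[7] = 21 + -1 = 20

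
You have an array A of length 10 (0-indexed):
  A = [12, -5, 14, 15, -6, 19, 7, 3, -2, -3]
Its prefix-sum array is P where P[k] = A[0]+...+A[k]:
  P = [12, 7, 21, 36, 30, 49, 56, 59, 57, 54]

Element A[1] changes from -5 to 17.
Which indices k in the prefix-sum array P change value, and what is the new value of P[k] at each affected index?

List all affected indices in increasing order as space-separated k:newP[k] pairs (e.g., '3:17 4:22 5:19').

Answer: 1:29 2:43 3:58 4:52 5:71 6:78 7:81 8:79 9:76

Derivation:
P[k] = A[0] + ... + A[k]
P[k] includes A[1] iff k >= 1
Affected indices: 1, 2, ..., 9; delta = 22
  P[1]: 7 + 22 = 29
  P[2]: 21 + 22 = 43
  P[3]: 36 + 22 = 58
  P[4]: 30 + 22 = 52
  P[5]: 49 + 22 = 71
  P[6]: 56 + 22 = 78
  P[7]: 59 + 22 = 81
  P[8]: 57 + 22 = 79
  P[9]: 54 + 22 = 76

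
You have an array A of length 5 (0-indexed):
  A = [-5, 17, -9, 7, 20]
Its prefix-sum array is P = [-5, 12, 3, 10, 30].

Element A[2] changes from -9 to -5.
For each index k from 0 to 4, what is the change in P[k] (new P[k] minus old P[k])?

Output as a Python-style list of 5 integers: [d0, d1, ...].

Answer: [0, 0, 4, 4, 4]

Derivation:
Element change: A[2] -9 -> -5, delta = 4
For k < 2: P[k] unchanged, delta_P[k] = 0
For k >= 2: P[k] shifts by exactly 4
Delta array: [0, 0, 4, 4, 4]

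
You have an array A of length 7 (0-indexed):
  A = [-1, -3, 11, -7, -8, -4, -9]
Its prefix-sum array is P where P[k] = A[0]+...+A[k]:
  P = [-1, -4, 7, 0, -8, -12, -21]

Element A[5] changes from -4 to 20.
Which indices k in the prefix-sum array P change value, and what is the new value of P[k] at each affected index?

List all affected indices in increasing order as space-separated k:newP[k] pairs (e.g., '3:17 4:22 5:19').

Answer: 5:12 6:3

Derivation:
P[k] = A[0] + ... + A[k]
P[k] includes A[5] iff k >= 5
Affected indices: 5, 6, ..., 6; delta = 24
  P[5]: -12 + 24 = 12
  P[6]: -21 + 24 = 3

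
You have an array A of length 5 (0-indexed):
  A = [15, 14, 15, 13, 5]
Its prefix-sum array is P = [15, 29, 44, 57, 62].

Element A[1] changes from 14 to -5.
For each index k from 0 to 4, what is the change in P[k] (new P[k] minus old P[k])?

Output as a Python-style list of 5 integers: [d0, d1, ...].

Answer: [0, -19, -19, -19, -19]

Derivation:
Element change: A[1] 14 -> -5, delta = -19
For k < 1: P[k] unchanged, delta_P[k] = 0
For k >= 1: P[k] shifts by exactly -19
Delta array: [0, -19, -19, -19, -19]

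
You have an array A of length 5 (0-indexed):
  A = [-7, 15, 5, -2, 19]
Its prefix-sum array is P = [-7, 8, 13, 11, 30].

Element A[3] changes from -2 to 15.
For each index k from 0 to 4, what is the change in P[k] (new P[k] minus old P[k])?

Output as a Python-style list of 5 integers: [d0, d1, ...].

Element change: A[3] -2 -> 15, delta = 17
For k < 3: P[k] unchanged, delta_P[k] = 0
For k >= 3: P[k] shifts by exactly 17
Delta array: [0, 0, 0, 17, 17]

Answer: [0, 0, 0, 17, 17]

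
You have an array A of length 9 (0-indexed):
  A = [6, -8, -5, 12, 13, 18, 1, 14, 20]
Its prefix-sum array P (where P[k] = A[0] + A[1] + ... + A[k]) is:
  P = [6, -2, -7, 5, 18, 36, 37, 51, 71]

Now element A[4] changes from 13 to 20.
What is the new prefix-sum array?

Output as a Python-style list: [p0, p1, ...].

Change: A[4] 13 -> 20, delta = 7
P[k] for k < 4: unchanged (A[4] not included)
P[k] for k >= 4: shift by delta = 7
  P[0] = 6 + 0 = 6
  P[1] = -2 + 0 = -2
  P[2] = -7 + 0 = -7
  P[3] = 5 + 0 = 5
  P[4] = 18 + 7 = 25
  P[5] = 36 + 7 = 43
  P[6] = 37 + 7 = 44
  P[7] = 51 + 7 = 58
  P[8] = 71 + 7 = 78

Answer: [6, -2, -7, 5, 25, 43, 44, 58, 78]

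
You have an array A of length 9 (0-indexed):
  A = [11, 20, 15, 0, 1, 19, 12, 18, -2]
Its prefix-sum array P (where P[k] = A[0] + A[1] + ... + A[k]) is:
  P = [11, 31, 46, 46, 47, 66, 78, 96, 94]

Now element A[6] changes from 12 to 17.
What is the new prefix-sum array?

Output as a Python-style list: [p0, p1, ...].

Answer: [11, 31, 46, 46, 47, 66, 83, 101, 99]

Derivation:
Change: A[6] 12 -> 17, delta = 5
P[k] for k < 6: unchanged (A[6] not included)
P[k] for k >= 6: shift by delta = 5
  P[0] = 11 + 0 = 11
  P[1] = 31 + 0 = 31
  P[2] = 46 + 0 = 46
  P[3] = 46 + 0 = 46
  P[4] = 47 + 0 = 47
  P[5] = 66 + 0 = 66
  P[6] = 78 + 5 = 83
  P[7] = 96 + 5 = 101
  P[8] = 94 + 5 = 99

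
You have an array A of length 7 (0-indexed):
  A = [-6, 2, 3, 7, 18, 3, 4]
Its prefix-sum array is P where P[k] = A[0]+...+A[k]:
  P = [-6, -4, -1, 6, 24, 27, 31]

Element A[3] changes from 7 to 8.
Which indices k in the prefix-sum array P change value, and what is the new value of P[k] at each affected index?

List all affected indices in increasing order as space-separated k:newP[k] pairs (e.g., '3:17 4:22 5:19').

P[k] = A[0] + ... + A[k]
P[k] includes A[3] iff k >= 3
Affected indices: 3, 4, ..., 6; delta = 1
  P[3]: 6 + 1 = 7
  P[4]: 24 + 1 = 25
  P[5]: 27 + 1 = 28
  P[6]: 31 + 1 = 32

Answer: 3:7 4:25 5:28 6:32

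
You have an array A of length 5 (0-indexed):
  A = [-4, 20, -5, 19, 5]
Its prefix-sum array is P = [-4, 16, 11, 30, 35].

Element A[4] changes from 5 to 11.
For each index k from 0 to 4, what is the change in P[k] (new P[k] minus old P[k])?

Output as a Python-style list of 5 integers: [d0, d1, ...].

Element change: A[4] 5 -> 11, delta = 6
For k < 4: P[k] unchanged, delta_P[k] = 0
For k >= 4: P[k] shifts by exactly 6
Delta array: [0, 0, 0, 0, 6]

Answer: [0, 0, 0, 0, 6]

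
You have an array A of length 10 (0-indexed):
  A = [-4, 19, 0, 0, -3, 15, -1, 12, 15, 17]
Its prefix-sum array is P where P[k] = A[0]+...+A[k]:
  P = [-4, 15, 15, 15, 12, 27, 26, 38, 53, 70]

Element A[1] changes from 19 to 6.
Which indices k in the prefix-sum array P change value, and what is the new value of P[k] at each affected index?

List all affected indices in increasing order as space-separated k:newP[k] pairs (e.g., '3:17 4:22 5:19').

Answer: 1:2 2:2 3:2 4:-1 5:14 6:13 7:25 8:40 9:57

Derivation:
P[k] = A[0] + ... + A[k]
P[k] includes A[1] iff k >= 1
Affected indices: 1, 2, ..., 9; delta = -13
  P[1]: 15 + -13 = 2
  P[2]: 15 + -13 = 2
  P[3]: 15 + -13 = 2
  P[4]: 12 + -13 = -1
  P[5]: 27 + -13 = 14
  P[6]: 26 + -13 = 13
  P[7]: 38 + -13 = 25
  P[8]: 53 + -13 = 40
  P[9]: 70 + -13 = 57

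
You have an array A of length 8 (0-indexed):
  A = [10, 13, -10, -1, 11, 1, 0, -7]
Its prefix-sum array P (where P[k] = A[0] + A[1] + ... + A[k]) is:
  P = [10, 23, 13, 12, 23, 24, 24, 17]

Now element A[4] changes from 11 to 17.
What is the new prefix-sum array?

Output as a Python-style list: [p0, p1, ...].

Answer: [10, 23, 13, 12, 29, 30, 30, 23]

Derivation:
Change: A[4] 11 -> 17, delta = 6
P[k] for k < 4: unchanged (A[4] not included)
P[k] for k >= 4: shift by delta = 6
  P[0] = 10 + 0 = 10
  P[1] = 23 + 0 = 23
  P[2] = 13 + 0 = 13
  P[3] = 12 + 0 = 12
  P[4] = 23 + 6 = 29
  P[5] = 24 + 6 = 30
  P[6] = 24 + 6 = 30
  P[7] = 17 + 6 = 23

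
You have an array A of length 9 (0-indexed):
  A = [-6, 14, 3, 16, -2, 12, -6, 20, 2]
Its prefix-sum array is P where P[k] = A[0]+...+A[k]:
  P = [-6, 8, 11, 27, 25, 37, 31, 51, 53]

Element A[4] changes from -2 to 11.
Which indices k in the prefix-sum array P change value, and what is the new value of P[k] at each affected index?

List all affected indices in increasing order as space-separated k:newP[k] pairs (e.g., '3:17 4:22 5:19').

P[k] = A[0] + ... + A[k]
P[k] includes A[4] iff k >= 4
Affected indices: 4, 5, ..., 8; delta = 13
  P[4]: 25 + 13 = 38
  P[5]: 37 + 13 = 50
  P[6]: 31 + 13 = 44
  P[7]: 51 + 13 = 64
  P[8]: 53 + 13 = 66

Answer: 4:38 5:50 6:44 7:64 8:66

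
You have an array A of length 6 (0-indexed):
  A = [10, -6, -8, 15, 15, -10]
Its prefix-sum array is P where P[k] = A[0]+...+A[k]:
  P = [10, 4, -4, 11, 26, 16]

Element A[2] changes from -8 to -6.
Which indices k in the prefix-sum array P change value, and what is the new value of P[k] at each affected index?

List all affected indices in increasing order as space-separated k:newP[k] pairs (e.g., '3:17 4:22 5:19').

Answer: 2:-2 3:13 4:28 5:18

Derivation:
P[k] = A[0] + ... + A[k]
P[k] includes A[2] iff k >= 2
Affected indices: 2, 3, ..., 5; delta = 2
  P[2]: -4 + 2 = -2
  P[3]: 11 + 2 = 13
  P[4]: 26 + 2 = 28
  P[5]: 16 + 2 = 18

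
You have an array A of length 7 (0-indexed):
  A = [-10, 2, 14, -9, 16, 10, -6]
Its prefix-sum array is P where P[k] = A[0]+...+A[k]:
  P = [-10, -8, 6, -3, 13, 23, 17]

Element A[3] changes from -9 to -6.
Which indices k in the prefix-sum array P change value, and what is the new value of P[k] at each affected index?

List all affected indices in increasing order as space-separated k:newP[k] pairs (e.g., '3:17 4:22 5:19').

P[k] = A[0] + ... + A[k]
P[k] includes A[3] iff k >= 3
Affected indices: 3, 4, ..., 6; delta = 3
  P[3]: -3 + 3 = 0
  P[4]: 13 + 3 = 16
  P[5]: 23 + 3 = 26
  P[6]: 17 + 3 = 20

Answer: 3:0 4:16 5:26 6:20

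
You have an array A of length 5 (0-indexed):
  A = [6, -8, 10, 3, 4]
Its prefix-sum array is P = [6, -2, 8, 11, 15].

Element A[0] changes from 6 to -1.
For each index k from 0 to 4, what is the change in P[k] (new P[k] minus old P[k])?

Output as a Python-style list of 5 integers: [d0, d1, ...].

Element change: A[0] 6 -> -1, delta = -7
For k < 0: P[k] unchanged, delta_P[k] = 0
For k >= 0: P[k] shifts by exactly -7
Delta array: [-7, -7, -7, -7, -7]

Answer: [-7, -7, -7, -7, -7]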